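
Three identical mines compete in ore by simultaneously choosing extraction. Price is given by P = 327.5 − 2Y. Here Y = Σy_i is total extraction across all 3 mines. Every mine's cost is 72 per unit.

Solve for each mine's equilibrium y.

31.9375

A representative mine's profit is π_i = y_i(327.5 − 2Y) − 72y_i, with Y = y_i + Σ_{j≠i} y_j.
First-order condition: 255.5 − 4y_i − 2Σ_{j≠i} y_j = 0.
Imposing symmetry (y_j = y for all j) turns Σ_{j≠i} y_j into 2y, so 255.5 = 8y and y = 31.9375.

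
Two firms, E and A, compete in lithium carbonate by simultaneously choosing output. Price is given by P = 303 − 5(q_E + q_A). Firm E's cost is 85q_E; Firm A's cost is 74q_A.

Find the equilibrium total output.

29.8

Firm E's profit: π = q_E(303 − 5(q_E + q_A)) − 85q_E.
∂π/∂q_E = 218 − 10q_E − 5q_A = 0, so q_E = 21.8 − 0.5q_A.
By the same steps for A: q_A = 22.9 − 0.5q_E.
Plugging q_A into E's best response: q_E = 21.8 − 0.5(22.9 − 0.5q_E) ⇒ 0.75q_E = 10.35, so q_E = 13.8.
Then q_A = 22.9 − 0.5·13.8 = 16.
Total output: 13.8 + 16 = 29.8.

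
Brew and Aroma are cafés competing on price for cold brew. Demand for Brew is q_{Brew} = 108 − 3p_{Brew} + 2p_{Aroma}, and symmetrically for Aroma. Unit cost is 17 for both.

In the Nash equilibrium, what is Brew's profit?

Brew's profit: π = (p_{Brew} − 17)(108 − 3p_{Brew} + 2p_{Aroma}).
∂π/∂p_{Brew} = 159 − 6p_{Brew} + 2p_{Aroma} = 0 ⇒ p_{Brew} = 26.5 + (1/3)p_{Aroma}.
By symmetry p_{Aroma} = p_{Brew}; substituting into the reaction function, (2/3)p_{Brew} = 26.5 and p_{Brew} = 39.75.
q_{Brew} = 108 − 3·39.75 + 2·39.75 = 68.25.
Profit = (39.75 − 17)·68.25 = 1552.6875.

1552.6875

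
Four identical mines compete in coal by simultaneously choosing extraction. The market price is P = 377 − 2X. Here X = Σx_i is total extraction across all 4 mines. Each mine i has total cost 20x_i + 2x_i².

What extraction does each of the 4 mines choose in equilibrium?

25.5

A representative mine's profit is π_i = x_i(377 − 2X) − 20x_i − 2x_i², with X = x_i + Σ_{j≠i} x_j.
First-order condition: 357 − 8x_i − 2Σ_{j≠i} x_j = 0.
With identical mines, set every x_j = x: then 357 − 8x − 6x = 0, i.e. x = 357/14 = 25.5.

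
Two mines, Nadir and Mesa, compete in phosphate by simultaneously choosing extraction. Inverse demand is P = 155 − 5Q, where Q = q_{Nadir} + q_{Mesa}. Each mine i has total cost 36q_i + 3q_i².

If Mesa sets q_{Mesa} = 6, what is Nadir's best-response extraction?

5.5625

Mine Nadir's profit: π = q_{Nadir}(155 − 5(q_{Nadir} + q_{Mesa})) − 36q_{Nadir} − 3q_{Nadir}².
∂π/∂q_{Nadir} = 119 − 16q_{Nadir} − 5q_{Mesa} = 0, so q_{Nadir} = 7.4375 − 0.3125q_{Mesa}.
At q_{Mesa} = 6: q_{Nadir} = 7.4375 − 0.3125·6 = 5.5625.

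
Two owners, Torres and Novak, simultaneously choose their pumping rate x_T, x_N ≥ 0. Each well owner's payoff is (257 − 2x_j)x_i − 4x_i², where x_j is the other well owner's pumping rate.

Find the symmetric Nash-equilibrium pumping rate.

25.7

Torres's payoff is (257 − 2x_N)x_T − 4x_T².
∂π/∂x_T = 257 − 2x_N − 8x_T = 0, so x_T = 32.125 − 0.25x_N.
Setting x_T = x_N in the reaction function: x_T = 32.125 − 0.25x_T, so x_T = 32.125 / 1.25 = 25.7.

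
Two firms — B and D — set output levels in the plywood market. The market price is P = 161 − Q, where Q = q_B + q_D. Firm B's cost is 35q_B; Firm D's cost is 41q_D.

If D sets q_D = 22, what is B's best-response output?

Firm B's profit: π = q_B(161 − (q_B + q_D)) − 35q_B.
∂π/∂q_B = 126 − 2q_B − q_D = 0, so q_B = 63 − 0.5q_D.
At q_D = 22: q_B = 63 − 0.5·22 = 52.

52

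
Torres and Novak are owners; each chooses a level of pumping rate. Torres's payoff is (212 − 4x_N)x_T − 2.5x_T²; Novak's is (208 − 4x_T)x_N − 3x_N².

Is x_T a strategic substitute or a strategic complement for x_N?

Expanding Torres's payoff: 212x_T − 4x_Nx_T − 2.5x_T².
∂π/∂x_T = 212 − 4x_N − 5x_T = 0, so x_T = 42.4 − 0.8x_N.
The best-response slope dx_T/dx_N = −0.8 < 0: the reaction function is downward-sloping, so the choices are strategic substitutes.

strategic substitutes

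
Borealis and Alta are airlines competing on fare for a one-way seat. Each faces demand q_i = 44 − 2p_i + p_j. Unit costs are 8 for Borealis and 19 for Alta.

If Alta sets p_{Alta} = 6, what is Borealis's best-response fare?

Borealis's profit: π = (p_{Borealis} − 8)(44 − 2p_{Borealis} + p_{Alta}).
∂π/∂p_{Borealis} = 60 − 4p_{Borealis} + p_{Alta} = 0 ⇒ p_{Borealis} = 15 + 0.25p_{Alta}.
At p_{Alta} = 6: p_{Borealis} = 15 + 0.25·6 = 16.5.

16.5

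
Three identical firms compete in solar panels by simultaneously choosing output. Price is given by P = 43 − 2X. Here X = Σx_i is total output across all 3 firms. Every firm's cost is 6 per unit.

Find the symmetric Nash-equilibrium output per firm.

4.625

A representative firm's profit is π_i = x_i(43 − 2X) − 6x_i, with X = x_i + Σ_{j≠i} x_j.
First-order condition: 37 − 4x_i − 2Σ_{j≠i} x_j = 0.
Imposing symmetry (x_j = x for all j) turns Σ_{j≠i} x_j into 2x, so 37 = 8x and x = 4.625.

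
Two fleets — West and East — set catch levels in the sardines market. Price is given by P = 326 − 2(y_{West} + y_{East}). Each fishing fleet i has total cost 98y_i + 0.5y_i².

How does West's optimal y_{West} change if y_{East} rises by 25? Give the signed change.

Fishing fleet West's profit: π = y_{West}(326 − 2(y_{West} + y_{East})) − 98y_{West} − 0.5y_{West}².
∂π/∂y_{West} = 228 − 5y_{West} − 2y_{East} = 0, so y_{West} = 45.6 − 0.4y_{East}.
The reaction-function slope is −0.4, so a 25-unit rise in y_{East} moves y_{West} by −0.4 × 25 = −10. West's best response falls — the actions are strategic substitutes.

-10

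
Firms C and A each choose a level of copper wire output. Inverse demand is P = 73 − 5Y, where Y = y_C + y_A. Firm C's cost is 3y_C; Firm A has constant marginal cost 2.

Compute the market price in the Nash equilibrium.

Firm C's profit: π = y_C(73 − 5(y_C + y_A)) − 3y_C.
∂π/∂y_C = 70 − 10y_C − 5y_A = 0, so y_C = 7 − 0.5y_A.
By the same steps for A: y_A = 7.1 − 0.5y_C.
Plugging y_A into C's best response: y_C = 7 − 0.5(7.1 − 0.5y_C) ⇒ 0.75y_C = 3.45, so y_C = 4.6.
Then y_A = 7.1 − 0.5·4.6 = 4.8.
Equilibrium price: P = 73 − 5·9.4 = 26.

26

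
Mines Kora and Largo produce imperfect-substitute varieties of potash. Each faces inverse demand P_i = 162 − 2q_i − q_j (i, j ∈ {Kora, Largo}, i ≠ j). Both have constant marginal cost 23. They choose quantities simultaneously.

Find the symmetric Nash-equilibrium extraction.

27.8

Mine Kora's profit: π = q_{Kora}(162 − 2q_{Kora} − q_{Largo}) − 23q_{Kora}.
∂π/∂q_{Kora} = 139 − 4q_{Kora} − q_{Largo} = 0 ⇒ q_{Kora} = 34.75 − 0.25q_{Largo}.
The game is symmetric, so in equilibrium q_{Largo} = q_{Kora}: the reaction function gives 1.25q_{Kora} = 34.75, hence q_{Kora} = 27.8.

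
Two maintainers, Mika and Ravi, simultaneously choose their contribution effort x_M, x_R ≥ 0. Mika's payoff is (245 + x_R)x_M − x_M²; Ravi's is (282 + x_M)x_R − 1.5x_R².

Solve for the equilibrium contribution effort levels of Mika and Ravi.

Expanding Mika's payoff: 245x_M + x_Rx_M − x_M².
∂π/∂x_M = 245 + x_R − 2x_M = 0, so x_M = 122.5 + 0.5x_R.
Likewise for Ravi: x_R = 94 + (1/3)x_M.
Substituting the second reaction function into the first: x_M = 122.5 + 0.5(94 + (1/3)x_M), which gives (5/6)x_M = 169.5 ⇒ x_M = 203.4.
Then x_R = 94 + (1/3)·203.4 = 161.8.

203.4, 161.8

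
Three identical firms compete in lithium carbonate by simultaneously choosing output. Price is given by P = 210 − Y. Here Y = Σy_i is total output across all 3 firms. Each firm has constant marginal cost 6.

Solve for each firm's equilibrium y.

A representative firm's profit is π_i = y_i(210 − Y) − 6y_i, with Y = y_i + Σ_{j≠i} y_j.
First-order condition: 204 − 2y_i − Σ_{j≠i} y_j = 0.
With identical firms, set every y_j = y: then 204 − 2y − 2y = 0, i.e. y = 204/4 = 51.

51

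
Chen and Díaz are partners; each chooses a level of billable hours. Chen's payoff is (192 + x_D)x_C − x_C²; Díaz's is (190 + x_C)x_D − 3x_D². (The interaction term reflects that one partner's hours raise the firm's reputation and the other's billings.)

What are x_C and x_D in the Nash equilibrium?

Expanding Chen's payoff: 192x_C + x_Dx_C − x_C².
∂π/∂x_C = 192 + x_D − 2x_C = 0, so x_C = 96 + 0.5x_D.
Likewise for Díaz: x_D = 95/3 + (1/6)x_C.
Substituting the second reaction function into the first: x_C = 96 + 0.5(95/3 + (1/6)x_C), which gives (11/12)x_C = 671/6 ⇒ x_C = 122.
Then x_D = 95/3 + (1/6)·122 = 52.

122, 52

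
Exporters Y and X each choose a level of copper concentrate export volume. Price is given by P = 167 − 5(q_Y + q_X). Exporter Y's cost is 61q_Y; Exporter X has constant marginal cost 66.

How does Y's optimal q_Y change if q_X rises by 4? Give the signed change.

Exporter Y's profit: π = q_Y(167 − 5(q_Y + q_X)) − 61q_Y.
∂π/∂q_Y = 106 − 10q_Y − 5q_X = 0, so q_Y = 10.6 − 0.5q_X.
The reaction-function slope is −0.5, so a 4-unit rise in q_X moves q_Y by −0.5 × 4 = −2. Y's best response falls — the actions are strategic substitutes.

-2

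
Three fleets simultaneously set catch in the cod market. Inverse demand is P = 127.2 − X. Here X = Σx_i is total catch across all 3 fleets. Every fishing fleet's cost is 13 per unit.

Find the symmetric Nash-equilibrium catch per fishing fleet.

A representative fishing fleet's profit is π_i = x_i(127.2 − X) − 13x_i, with X = x_i + Σ_{j≠i} x_j.
First-order condition: 114.2 − 2x_i − Σ_{j≠i} x_j = 0.
In a symmetric equilibrium every fishing fleet chooses the same x, so Σ_{j≠i} x_j = 2x. The condition becomes 114.2 − 4x = 0, giving x = 114.2/4 = 28.55.

28.55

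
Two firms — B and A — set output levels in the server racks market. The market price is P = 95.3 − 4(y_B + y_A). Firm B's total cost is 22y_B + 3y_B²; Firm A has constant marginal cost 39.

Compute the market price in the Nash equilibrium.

Firm B's profit: π = y_B(95.3 − 4(y_B + y_A)) − 22y_B − 3y_B².
∂π/∂y_B = 73.3 − 14y_B − 4y_A = 0, so y_B = 733/140 − (2/7)y_A.
For A: ∂π/∂y_A = 56.3 − 8y_A − 4y_B = 0 ⇒ y_A = 7.0375 − 0.5y_B.
Plugging y_A into B's best response: y_B = 733/140 − (2/7)(7.0375 − 0.5y_B) ⇒ (6/7)y_B = 3.225, so y_B = 3.7625.
Then y_A = 7.0375 − 0.5·3.7625 = 165/32.
Equilibrium price: P = 95.3 − 4·(1427/160) = 59.625.

59.625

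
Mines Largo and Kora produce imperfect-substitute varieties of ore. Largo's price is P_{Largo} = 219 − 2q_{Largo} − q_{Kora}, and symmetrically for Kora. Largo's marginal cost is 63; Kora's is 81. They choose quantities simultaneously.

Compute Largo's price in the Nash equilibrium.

Mine Largo's profit: π = q_{Largo}(219 − 2q_{Largo} − q_{Kora}) − 63q_{Largo}.
∂π/∂q_{Largo} = 156 − 4q_{Largo} − q_{Kora} = 0 ⇒ q_{Largo} = 39 − 0.25q_{Kora}.
Similarly q_{Kora} = 34.5 − 0.25q_{Largo}.
Substituting the second reaction function into the first: q_{Largo} = 39 − 0.25(34.5 − 0.25q_{Largo}), which gives 0.9375q_{Largo} = 30.375 ⇒ q_{Largo} = 32.4.
Then q_{Kora} = 34.5 − 0.25·32.4 = 26.4.
P_{Largo} = 219 − 2·32.4 − 26.4 = 127.8.

127.8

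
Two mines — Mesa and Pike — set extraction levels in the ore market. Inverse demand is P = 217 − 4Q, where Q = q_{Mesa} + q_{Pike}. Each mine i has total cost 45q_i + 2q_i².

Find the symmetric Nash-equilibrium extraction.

Mine Mesa's profit: π = q_{Mesa}(217 − 4(q_{Mesa} + q_{Pike})) − 45q_{Mesa} − 2q_{Mesa}².
∂π/∂q_{Mesa} = 172 − 12q_{Mesa} − 4q_{Pike} = 0, so q_{Mesa} = 43/3 − (1/3)q_{Pike}.
The game is symmetric, so in equilibrium q_{Pike} = q_{Mesa}: the reaction function gives (4/3)q_{Mesa} = 43/3, hence q_{Mesa} = 10.75.

10.75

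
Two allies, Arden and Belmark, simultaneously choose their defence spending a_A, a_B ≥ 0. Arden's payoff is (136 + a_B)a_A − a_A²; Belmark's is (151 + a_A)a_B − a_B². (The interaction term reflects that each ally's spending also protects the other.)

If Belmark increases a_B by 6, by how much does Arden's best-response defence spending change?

Expanding Arden's payoff: 136a_A + a_Ba_A − a_A².
∂π/∂a_A = 136 + a_B − 2a_A = 0, so a_A = 68 + 0.5a_B.
The reaction-function slope is 0.5, so a 6-unit rise in a_B moves a_A by 0.5 × 6 = 3. Arden's best response rises — the actions are strategic complements.

3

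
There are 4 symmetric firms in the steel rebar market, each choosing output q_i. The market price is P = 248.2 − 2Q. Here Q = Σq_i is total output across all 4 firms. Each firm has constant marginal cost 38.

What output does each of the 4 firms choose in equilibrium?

A representative firm's profit is π_i = q_i(248.2 − 2Q) − 38q_i, with Q = q_i + Σ_{j≠i} q_j.
First-order condition: 210.2 − 4q_i − 2Σ_{j≠i} q_j = 0.
With identical firms, set every q_j = q: then 210.2 − 4q − 6q = 0, i.e. q = 210.2/10 = 21.02.

21.02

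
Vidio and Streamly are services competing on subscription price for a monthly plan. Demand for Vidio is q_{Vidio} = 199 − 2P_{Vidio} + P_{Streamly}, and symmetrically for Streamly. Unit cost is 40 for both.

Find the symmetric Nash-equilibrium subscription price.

93

Vidio's profit: π = (P_{Vidio} − 40)(199 − 2P_{Vidio} + P_{Streamly}).
∂π/∂P_{Vidio} = 279 − 4P_{Vidio} + P_{Streamly} = 0 ⇒ P_{Vidio} = 69.75 + 0.25P_{Streamly}.
Setting P_{Vidio} = P_{Streamly} in the reaction function: P_{Vidio} = 69.75 + 0.25P_{Vidio}, so P_{Vidio} = 69.75 / 0.75 = 93.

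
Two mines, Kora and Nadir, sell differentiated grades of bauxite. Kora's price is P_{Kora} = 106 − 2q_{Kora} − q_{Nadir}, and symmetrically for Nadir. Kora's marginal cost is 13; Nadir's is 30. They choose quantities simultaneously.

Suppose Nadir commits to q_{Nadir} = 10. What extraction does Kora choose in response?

20.75

Mine Kora's profit: π = q_{Kora}(106 − 2q_{Kora} − q_{Nadir}) − 13q_{Kora}.
∂π/∂q_{Kora} = 93 − 4q_{Kora} − q_{Nadir} = 0 ⇒ q_{Kora} = 23.25 − 0.25q_{Nadir}.
At q_{Nadir} = 10: q_{Kora} = 23.25 − 0.25·10 = 20.75.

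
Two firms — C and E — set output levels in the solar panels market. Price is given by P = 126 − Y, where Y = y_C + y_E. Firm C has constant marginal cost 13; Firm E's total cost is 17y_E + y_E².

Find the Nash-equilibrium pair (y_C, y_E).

49, 15

Firm C's profit: π = y_C(126 − (y_C + y_E)) − 13y_C.
∂π/∂y_C = 113 − 2y_C − y_E = 0, so y_C = 56.5 − 0.5y_E.
For E: ∂π/∂y_E = 109 − 4y_E − y_C = 0 ⇒ y_E = 27.25 − 0.25y_C.
Plugging y_E into C's best response: y_C = 56.5 − 0.5(27.25 − 0.25y_C) ⇒ 0.875y_C = 42.875, so y_C = 49.
Then y_E = 27.25 − 0.25·49 = 15.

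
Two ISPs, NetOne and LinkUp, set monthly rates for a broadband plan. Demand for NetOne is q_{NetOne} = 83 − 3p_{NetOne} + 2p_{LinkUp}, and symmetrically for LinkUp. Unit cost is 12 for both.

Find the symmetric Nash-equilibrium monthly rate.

NetOne's profit: π = (p_{NetOne} − 12)(83 − 3p_{NetOne} + 2p_{LinkUp}).
∂π/∂p_{NetOne} = 119 − 6p_{NetOne} + 2p_{LinkUp} = 0 ⇒ p_{NetOne} = 119/6 + (1/3)p_{LinkUp}.
Setting p_{NetOne} = p_{LinkUp} in the reaction function: p_{NetOne} = 119/6 + (1/3)p_{NetOne}, so p_{NetOne} = (119/6) / (2/3) = 29.75.

29.75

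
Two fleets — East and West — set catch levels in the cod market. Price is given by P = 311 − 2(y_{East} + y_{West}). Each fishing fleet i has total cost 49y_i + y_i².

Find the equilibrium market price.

180

Fishing fleet East's profit: π = y_{East}(311 − 2(y_{East} + y_{West})) − 49y_{East} − y_{East}².
∂π/∂y_{East} = 262 − 6y_{East} − 2y_{West} = 0, so y_{East} = 131/3 − (1/3)y_{West}.
The game is symmetric, so in equilibrium y_{West} = y_{East}: the reaction function gives (4/3)y_{East} = 131/3, hence y_{East} = 32.75.
Equilibrium price: P = 311 − 2·65.5 = 180.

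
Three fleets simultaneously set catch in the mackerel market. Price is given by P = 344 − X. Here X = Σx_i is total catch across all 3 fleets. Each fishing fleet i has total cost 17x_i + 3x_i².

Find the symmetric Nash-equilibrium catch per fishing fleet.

32.7

A representative fishing fleet's profit is π_i = x_i(344 − X) − 17x_i − 3x_i², with X = x_i + Σ_{j≠i} x_j.
First-order condition: 327 − 8x_i − Σ_{j≠i} x_j = 0.
With identical fishing fleets, set every x_j = x: then 327 − 8x − 2x = 0, i.e. x = 327/10 = 32.7.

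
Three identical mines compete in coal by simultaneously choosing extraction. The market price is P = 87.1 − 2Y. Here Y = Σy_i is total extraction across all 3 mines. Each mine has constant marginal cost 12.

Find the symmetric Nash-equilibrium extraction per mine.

A representative mine's profit is π_i = y_i(87.1 − 2Y) − 12y_i, with Y = y_i + Σ_{j≠i} y_j.
First-order condition: 75.1 − 4y_i − 2Σ_{j≠i} y_j = 0.
In a symmetric equilibrium every mine chooses the same y, so Σ_{j≠i} y_j = 2y. The condition becomes 75.1 − 8y = 0, giving y = 75.1/8 = 9.3875.

9.3875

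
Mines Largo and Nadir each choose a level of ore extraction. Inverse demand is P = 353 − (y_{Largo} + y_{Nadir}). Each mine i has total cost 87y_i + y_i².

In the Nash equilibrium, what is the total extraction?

Mine Largo's profit: π = y_{Largo}(353 − (y_{Largo} + y_{Nadir})) − 87y_{Largo} − y_{Largo}².
∂π/∂y_{Largo} = 266 − 4y_{Largo} − y_{Nadir} = 0, so y_{Largo} = 66.5 − 0.25y_{Nadir}.
Setting y_{Largo} = y_{Nadir} in the reaction function: y_{Largo} = 66.5 − 0.25y_{Largo}, so y_{Largo} = 66.5 / 1.25 = 53.2.
Total extraction: 53.2 + 53.2 = 106.4.

106.4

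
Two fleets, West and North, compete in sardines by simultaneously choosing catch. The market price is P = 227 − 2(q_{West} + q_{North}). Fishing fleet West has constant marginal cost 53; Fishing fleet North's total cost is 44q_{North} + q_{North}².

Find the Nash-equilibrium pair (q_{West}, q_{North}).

33.9, 19.2

Fishing fleet West's profit: π = q_{West}(227 − 2(q_{West} + q_{North})) − 53q_{West}.
∂π/∂q_{West} = 174 − 4q_{West} − 2q_{North} = 0, so q_{West} = 43.5 − 0.5q_{North}.
For North: ∂π/∂q_{North} = 183 − 6q_{North} − 2q_{West} = 0 ⇒ q_{North} = 30.5 − (1/3)q_{West}.
Plugging q_{North} into West's best response: q_{West} = 43.5 − 0.5(30.5 − (1/3)q_{West}) ⇒ (5/6)q_{West} = 28.25, so q_{West} = 33.9.
Then q_{North} = 30.5 − (1/3)·33.9 = 19.2.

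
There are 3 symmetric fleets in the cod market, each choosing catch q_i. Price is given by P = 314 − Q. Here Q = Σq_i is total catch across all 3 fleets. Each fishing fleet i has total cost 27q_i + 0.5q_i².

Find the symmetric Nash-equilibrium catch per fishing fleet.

57.4

A representative fishing fleet's profit is π_i = q_i(314 − Q) − 27q_i − 0.5q_i², with Q = q_i + Σ_{j≠i} q_j.
First-order condition: 287 − 3q_i − Σ_{j≠i} q_j = 0.
In a symmetric equilibrium every fishing fleet chooses the same q, so Σ_{j≠i} q_j = 2q. The condition becomes 287 − 5q = 0, giving q = 287/5 = 57.4.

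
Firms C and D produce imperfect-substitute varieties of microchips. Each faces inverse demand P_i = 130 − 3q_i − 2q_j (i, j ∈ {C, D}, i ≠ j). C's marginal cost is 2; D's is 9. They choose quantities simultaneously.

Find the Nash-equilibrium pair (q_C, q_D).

16.4375, 14.6875

Firm C's profit: π = q_C(130 − 3q_C − 2q_D) − 2q_C.
∂π/∂q_C = 128 − 6q_C − 2q_D = 0 ⇒ q_C = 64/3 − (1/3)q_D.
Similarly q_D = 121/6 − (1/3)q_C.
Substituting the second reaction function into the first: q_C = 64/3 − (1/3)(121/6 − (1/3)q_C), which gives (8/9)q_C = 263/18 ⇒ q_C = 16.4375.
Then q_D = 121/6 − (1/3)·16.4375 = 14.6875.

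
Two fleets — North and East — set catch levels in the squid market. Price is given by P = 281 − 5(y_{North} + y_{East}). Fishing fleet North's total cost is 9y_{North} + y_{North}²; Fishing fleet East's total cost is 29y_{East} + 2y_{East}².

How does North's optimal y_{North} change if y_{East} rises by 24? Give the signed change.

-10

Fishing fleet North's profit: π = y_{North}(281 − 5(y_{North} + y_{East})) − 9y_{North} − y_{North}².
∂π/∂y_{North} = 272 − 12y_{North} − 5y_{East} = 0, so y_{North} = 68/3 − (5/12)y_{East}.
The reaction-function slope is −5/12, so a 24-unit rise in y_{East} moves y_{North} by −5/12 × 24 = −10. North's best response falls — the actions are strategic substitutes.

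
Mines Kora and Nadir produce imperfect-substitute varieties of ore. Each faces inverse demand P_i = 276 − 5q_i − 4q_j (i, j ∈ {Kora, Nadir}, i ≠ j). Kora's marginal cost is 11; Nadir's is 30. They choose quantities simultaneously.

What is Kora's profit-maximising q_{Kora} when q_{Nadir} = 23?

17.3

Mine Kora's profit: π = q_{Kora}(276 − 5q_{Kora} − 4q_{Nadir}) − 11q_{Kora}.
∂π/∂q_{Kora} = 265 − 10q_{Kora} − 4q_{Nadir} = 0 ⇒ q_{Kora} = 26.5 − 0.4q_{Nadir}.
At q_{Nadir} = 23: q_{Kora} = 26.5 − 0.4·23 = 17.3.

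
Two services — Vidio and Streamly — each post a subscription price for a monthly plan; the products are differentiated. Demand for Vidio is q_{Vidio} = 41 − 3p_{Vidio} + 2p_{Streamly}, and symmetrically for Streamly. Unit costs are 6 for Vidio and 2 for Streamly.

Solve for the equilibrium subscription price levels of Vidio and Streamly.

14, 12.5

Vidio's profit: π = (p_{Vidio} − 6)(41 − 3p_{Vidio} + 2p_{Streamly}).
∂π/∂p_{Vidio} = 59 − 6p_{Vidio} + 2p_{Streamly} = 0 ⇒ p_{Vidio} = 59/6 + (1/3)p_{Streamly}.
Similarly p_{Streamly} = 47/6 + (1/3)p_{Vidio}.
Substituting the second reaction function into the first: p_{Vidio} = 59/6 + (1/3)(47/6 + (1/3)p_{Vidio}), which gives (8/9)p_{Vidio} = 112/9 ⇒ p_{Vidio} = 14.
Then p_{Streamly} = 47/6 + (1/3)·14 = 12.5.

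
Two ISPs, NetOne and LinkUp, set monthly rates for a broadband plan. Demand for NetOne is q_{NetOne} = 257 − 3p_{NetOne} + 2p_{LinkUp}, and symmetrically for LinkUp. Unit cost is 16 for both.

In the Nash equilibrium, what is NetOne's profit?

10890.1875

NetOne's profit: π = (p_{NetOne} − 16)(257 − 3p_{NetOne} + 2p_{LinkUp}).
∂π/∂p_{NetOne} = 305 − 6p_{NetOne} + 2p_{LinkUp} = 0 ⇒ p_{NetOne} = 305/6 + (1/3)p_{LinkUp}.
By symmetry p_{LinkUp} = p_{NetOne}; substituting into the reaction function, (2/3)p_{NetOne} = 305/6 and p_{NetOne} = 76.25.
q_{NetOne} = 257 − 3·76.25 + 2·76.25 = 180.75.
Profit = (76.25 − 16)·180.75 = 10890.1875.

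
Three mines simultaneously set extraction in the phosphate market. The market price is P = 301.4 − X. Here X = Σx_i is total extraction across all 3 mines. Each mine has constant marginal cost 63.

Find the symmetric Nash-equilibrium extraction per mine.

59.6

A representative mine's profit is π_i = x_i(301.4 − X) − 63x_i, with X = x_i + Σ_{j≠i} x_j.
First-order condition: 238.4 − 2x_i − Σ_{j≠i} x_j = 0.
In a symmetric equilibrium every mine chooses the same x, so Σ_{j≠i} x_j = 2x. The condition becomes 238.4 − 4x = 0, giving x = 238.4/4 = 59.6.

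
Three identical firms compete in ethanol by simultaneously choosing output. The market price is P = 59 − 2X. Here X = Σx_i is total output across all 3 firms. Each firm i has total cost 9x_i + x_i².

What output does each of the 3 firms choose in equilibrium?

A representative firm's profit is π_i = x_i(59 − 2X) − 9x_i − x_i², with X = x_i + Σ_{j≠i} x_j.
First-order condition: 50 − 6x_i − 2Σ_{j≠i} x_j = 0.
Imposing symmetry (x_j = x for all j) turns Σ_{j≠i} x_j into 2x, so 50 = 10x and x = 5.

5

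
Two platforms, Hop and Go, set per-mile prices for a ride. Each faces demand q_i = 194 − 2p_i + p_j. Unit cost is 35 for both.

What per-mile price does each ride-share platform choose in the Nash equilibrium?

Hop's profit: π = (p_{Hop} − 35)(194 − 2p_{Hop} + p_{Go}).
∂π/∂p_{Hop} = 264 − 4p_{Hop} + p_{Go} = 0 ⇒ p_{Hop} = 66 + 0.25p_{Go}.
The game is symmetric, so in equilibrium p_{Go} = p_{Hop}: the reaction function gives 0.75p_{Hop} = 66, hence p_{Hop} = 88.

88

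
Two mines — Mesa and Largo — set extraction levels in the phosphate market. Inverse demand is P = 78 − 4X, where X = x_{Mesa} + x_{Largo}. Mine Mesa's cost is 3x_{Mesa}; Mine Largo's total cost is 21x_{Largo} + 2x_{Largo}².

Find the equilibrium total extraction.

10.35

Mine Mesa's profit: π = x_{Mesa}(78 − 4(x_{Mesa} + x_{Largo})) − 3x_{Mesa}.
∂π/∂x_{Mesa} = 75 − 8x_{Mesa} − 4x_{Largo} = 0, so x_{Mesa} = 9.375 − 0.5x_{Largo}.
For Largo: ∂π/∂x_{Largo} = 57 − 12x_{Largo} − 4x_{Mesa} = 0 ⇒ x_{Largo} = 4.75 − (1/3)x_{Mesa}.
Substituting the second reaction function into the first: x_{Mesa} = 9.375 − 0.5(4.75 − (1/3)x_{Mesa}), which gives (5/6)x_{Mesa} = 7 ⇒ x_{Mesa} = 8.4.
Then x_{Largo} = 4.75 − (1/3)·8.4 = 1.95.
Total extraction: 8.4 + 1.95 = 10.35.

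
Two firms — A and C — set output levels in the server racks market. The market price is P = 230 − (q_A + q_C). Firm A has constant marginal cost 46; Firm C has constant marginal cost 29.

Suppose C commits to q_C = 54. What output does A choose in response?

65

Firm A's profit: π = q_A(230 − (q_A + q_C)) − 46q_A.
∂π/∂q_A = 184 − 2q_A − q_C = 0, so q_A = 92 − 0.5q_C.
At q_C = 54: q_A = 92 − 0.5·54 = 65.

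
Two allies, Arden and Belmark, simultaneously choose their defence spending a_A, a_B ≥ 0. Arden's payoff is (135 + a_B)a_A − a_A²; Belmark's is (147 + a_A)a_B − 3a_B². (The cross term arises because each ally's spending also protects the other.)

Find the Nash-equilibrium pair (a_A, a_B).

87, 39

Expanding Arden's payoff: 135a_A + a_Ba_A − a_A².
∂π/∂a_A = 135 + a_B − 2a_A = 0, so a_A = 67.5 + 0.5a_B.
Likewise for Belmark: a_B = 24.5 + (1/6)a_A.
Plugging a_B into Arden's best response: a_A = 67.5 + 0.5(24.5 + (1/6)a_A) ⇒ (11/12)a_A = 79.75, so a_A = 87.
Then a_B = 24.5 + (1/6)·87 = 39.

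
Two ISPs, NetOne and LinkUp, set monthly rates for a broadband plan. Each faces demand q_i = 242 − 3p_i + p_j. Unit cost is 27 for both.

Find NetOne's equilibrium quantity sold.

NetOne's profit: π = (p_{NetOne} − 27)(242 − 3p_{NetOne} + p_{LinkUp}).
∂π/∂p_{NetOne} = 323 − 6p_{NetOne} + p_{LinkUp} = 0 ⇒ p_{NetOne} = 323/6 + (1/6)p_{LinkUp}.
The game is symmetric, so in equilibrium p_{LinkUp} = p_{NetOne}: the reaction function gives (5/6)p_{NetOne} = 323/6, hence p_{NetOne} = 64.6.
q_{NetOne} = 242 − 3·64.6 + 64.6 = 112.8.

112.8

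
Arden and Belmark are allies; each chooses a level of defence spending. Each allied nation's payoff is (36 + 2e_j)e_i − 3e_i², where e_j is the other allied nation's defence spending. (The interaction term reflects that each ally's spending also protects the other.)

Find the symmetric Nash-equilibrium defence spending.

Arden's payoff is (36 + 2e_B)e_A − 3e_A².
∂π/∂e_A = 36 + 2e_B − 6e_A = 0, so e_A = 6 + (1/3)e_B.
By symmetry e_B = e_A; substituting into the reaction function, (2/3)e_A = 6 and e_A = 9.

9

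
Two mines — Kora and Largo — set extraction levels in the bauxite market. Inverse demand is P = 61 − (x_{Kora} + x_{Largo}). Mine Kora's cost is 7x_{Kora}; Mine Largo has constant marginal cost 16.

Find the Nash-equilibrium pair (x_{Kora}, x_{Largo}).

21, 12

Mine Kora's profit: π = x_{Kora}(61 − (x_{Kora} + x_{Largo})) − 7x_{Kora}.
∂π/∂x_{Kora} = 54 − 2x_{Kora} − x_{Largo} = 0, so x_{Kora} = 27 − 0.5x_{Largo}.
By the same steps for Largo: x_{Largo} = 22.5 − 0.5x_{Kora}.
Solving the two reaction functions simultaneously: (1 − (−0.5)(−0.5))x_{Kora} = 27 − 0.5·22.5, so 0.75x_{Kora} = 15.75 and x_{Kora} = 21.
Then x_{Largo} = 22.5 − 0.5·21 = 12.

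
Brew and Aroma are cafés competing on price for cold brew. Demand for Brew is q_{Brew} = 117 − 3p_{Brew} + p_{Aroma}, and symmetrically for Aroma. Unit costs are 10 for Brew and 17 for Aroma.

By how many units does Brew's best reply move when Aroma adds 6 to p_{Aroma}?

Brew's profit: π = (p_{Brew} − 10)(117 − 3p_{Brew} + p_{Aroma}).
∂π/∂p_{Brew} = 147 − 6p_{Brew} + p_{Aroma} = 0 ⇒ p_{Brew} = 24.5 + (1/6)p_{Aroma}.
The reaction-function slope is 1/6, so a 6-unit rise in p_{Aroma} moves p_{Brew} by 1/6 × 6 = 1. Brew's best response rises — the actions are strategic complements.

1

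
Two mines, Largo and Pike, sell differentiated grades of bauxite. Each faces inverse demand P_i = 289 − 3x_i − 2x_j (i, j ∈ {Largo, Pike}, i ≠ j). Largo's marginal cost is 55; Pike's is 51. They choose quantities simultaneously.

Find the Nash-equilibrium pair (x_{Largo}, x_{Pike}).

29, 30

Mine Largo's profit: π = x_{Largo}(289 − 3x_{Largo} − 2x_{Pike}) − 55x_{Largo}.
∂π/∂x_{Largo} = 234 − 6x_{Largo} − 2x_{Pike} = 0 ⇒ x_{Largo} = 39 − (1/3)x_{Pike}.
Similarly x_{Pike} = 119/3 − (1/3)x_{Largo}.
Substituting the second reaction function into the first: x_{Largo} = 39 − (1/3)(119/3 − (1/3)x_{Largo}), which gives (8/9)x_{Largo} = 232/9 ⇒ x_{Largo} = 29.
Then x_{Pike} = 119/3 − (1/3)·29 = 30.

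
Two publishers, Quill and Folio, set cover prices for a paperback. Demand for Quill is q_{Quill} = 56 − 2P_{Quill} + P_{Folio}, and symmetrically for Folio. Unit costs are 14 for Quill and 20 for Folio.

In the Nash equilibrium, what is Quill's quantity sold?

29.6

Quill's profit: π = (P_{Quill} − 14)(56 − 2P_{Quill} + P_{Folio}).
∂π/∂P_{Quill} = 84 − 4P_{Quill} + P_{Folio} = 0 ⇒ P_{Quill} = 21 + 0.25P_{Folio}.
Similarly P_{Folio} = 24 + 0.25P_{Quill}.
Solving the two reaction functions simultaneously: (1 − (0.25)(0.25))P_{Quill} = 21 + 0.25·24, so 0.9375P_{Quill} = 27 and P_{Quill} = 28.8.
Then P_{Folio} = 24 + 0.25·28.8 = 31.2.
q_{Quill} = 56 − 2·28.8 + 31.2 = 29.6.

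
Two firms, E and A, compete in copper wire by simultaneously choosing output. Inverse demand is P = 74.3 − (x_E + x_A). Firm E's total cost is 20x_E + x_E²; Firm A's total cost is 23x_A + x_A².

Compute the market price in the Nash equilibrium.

Firm E's profit: π = x_E(74.3 − (x_E + x_A)) − 20x_E − x_E².
∂π/∂x_E = 54.3 − 4x_E − x_A = 0, so x_E = 13.575 − 0.25x_A.
By the same steps for A: x_A = 12.825 − 0.25x_E.
Substituting the second reaction function into the first: x_E = 13.575 − 0.25(12.825 − 0.25x_E), which gives 0.9375x_E = 1659/160 ⇒ x_E = 11.06.
Then x_A = 12.825 − 0.25·11.06 = 10.06.
Equilibrium price: P = 74.3 − 21.12 = 53.18.

53.18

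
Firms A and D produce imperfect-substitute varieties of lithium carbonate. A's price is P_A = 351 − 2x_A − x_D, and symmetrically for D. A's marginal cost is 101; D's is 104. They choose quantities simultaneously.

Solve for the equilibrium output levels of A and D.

50.2, 49.2

Firm A's profit: π = x_A(351 − 2x_A − x_D) − 101x_A.
∂π/∂x_A = 250 − 4x_A − x_D = 0 ⇒ x_A = 62.5 − 0.25x_D.
Similarly x_D = 61.75 − 0.25x_A.
Substituting the second reaction function into the first: x_A = 62.5 − 0.25(61.75 − 0.25x_A), which gives 0.9375x_A = 47.0625 ⇒ x_A = 50.2.
Then x_D = 61.75 − 0.25·50.2 = 49.2.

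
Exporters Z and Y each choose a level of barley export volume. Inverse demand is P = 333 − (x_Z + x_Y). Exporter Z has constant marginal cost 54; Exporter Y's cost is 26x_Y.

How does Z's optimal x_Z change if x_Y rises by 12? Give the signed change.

-6

Exporter Z's profit: π = x_Z(333 − (x_Z + x_Y)) − 54x_Z.
∂π/∂x_Z = 279 − 2x_Z − x_Y = 0, so x_Z = 139.5 − 0.5x_Y.
The reaction-function slope is −0.5, so a 12-unit rise in x_Y moves x_Z by −0.5 × 12 = −6. Z's best response falls — the actions are strategic substitutes.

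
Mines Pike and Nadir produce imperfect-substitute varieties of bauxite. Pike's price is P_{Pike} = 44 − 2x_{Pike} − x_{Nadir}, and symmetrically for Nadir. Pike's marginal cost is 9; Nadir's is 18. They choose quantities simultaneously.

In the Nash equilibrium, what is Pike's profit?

Mine Pike's profit: π = x_{Pike}(44 − 2x_{Pike} − x_{Nadir}) − 9x_{Pike}.
∂π/∂x_{Pike} = 35 − 4x_{Pike} − x_{Nadir} = 0 ⇒ x_{Pike} = 8.75 − 0.25x_{Nadir}.
Similarly x_{Nadir} = 6.5 − 0.25x_{Pike}.
Solving the two reaction functions simultaneously: (1 − (−0.25)(−0.25))x_{Pike} = 8.75 − 0.25·6.5, so 0.9375x_{Pike} = 7.125 and x_{Pike} = 7.6.
Then x_{Nadir} = 6.5 − 0.25·7.6 = 4.6.
P_{Pike} = 44 − 2·7.6 − 4.6 = 24.2.
Profit = (24.2 − 9)·7.6 = 115.52.

115.52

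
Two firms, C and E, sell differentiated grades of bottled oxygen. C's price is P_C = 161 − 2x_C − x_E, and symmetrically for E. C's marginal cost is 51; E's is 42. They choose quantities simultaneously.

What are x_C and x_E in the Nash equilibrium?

Firm C's profit: π = x_C(161 − 2x_C − x_E) − 51x_C.
∂π/∂x_C = 110 − 4x_C − x_E = 0 ⇒ x_C = 27.5 − 0.25x_E.
Similarly x_E = 29.75 − 0.25x_C.
Plugging x_E into C's best response: x_C = 27.5 − 0.25(29.75 − 0.25x_C) ⇒ 0.9375x_C = 20.0625, so x_C = 21.4.
Then x_E = 29.75 − 0.25·21.4 = 24.4.

21.4, 24.4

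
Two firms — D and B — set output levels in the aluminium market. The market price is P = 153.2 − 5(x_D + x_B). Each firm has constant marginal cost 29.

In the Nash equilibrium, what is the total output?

16.56

Firm D's profit: π = x_D(153.2 − 5(x_D + x_B)) − 29x_D.
∂π/∂x_D = 124.2 − 10x_D − 5x_B = 0, so x_D = 12.42 − 0.5x_B.
The game is symmetric, so in equilibrium x_B = x_D: the reaction function gives 1.5x_D = 12.42, hence x_D = 8.28.
Total output: 8.28 + 8.28 = 16.56.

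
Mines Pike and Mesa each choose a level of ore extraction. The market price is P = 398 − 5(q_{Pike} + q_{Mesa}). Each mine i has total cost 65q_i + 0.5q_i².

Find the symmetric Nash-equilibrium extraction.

20.8125

Mine Pike's profit: π = q_{Pike}(398 − 5(q_{Pike} + q_{Mesa})) − 65q_{Pike} − 0.5q_{Pike}².
∂π/∂q_{Pike} = 333 − 11q_{Pike} − 5q_{Mesa} = 0, so q_{Pike} = 333/11 − (5/11)q_{Mesa}.
Setting q_{Pike} = q_{Mesa} in the reaction function: q_{Pike} = 333/11 − (5/11)q_{Pike}, so q_{Pike} = (333/11) / (16/11) = 20.8125.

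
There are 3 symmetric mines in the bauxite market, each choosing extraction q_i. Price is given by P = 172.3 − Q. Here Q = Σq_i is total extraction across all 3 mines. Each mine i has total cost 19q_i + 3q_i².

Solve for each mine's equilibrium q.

A representative mine's profit is π_i = q_i(172.3 − Q) − 19q_i − 3q_i², with Q = q_i + Σ_{j≠i} q_j.
First-order condition: 153.3 − 8q_i − Σ_{j≠i} q_j = 0.
With identical mines, set every q_j = q: then 153.3 − 8q − 2q = 0, i.e. q = 153.3/10 = 15.33.

15.33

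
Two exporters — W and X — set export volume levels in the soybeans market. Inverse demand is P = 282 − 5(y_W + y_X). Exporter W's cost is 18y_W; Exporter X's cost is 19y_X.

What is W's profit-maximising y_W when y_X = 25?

13.9

Exporter W's profit: π = y_W(282 − 5(y_W + y_X)) − 18y_W.
∂π/∂y_W = 264 − 10y_W − 5y_X = 0, so y_W = 26.4 − 0.5y_X.
At y_X = 25: y_W = 26.4 − 0.5·25 = 13.9.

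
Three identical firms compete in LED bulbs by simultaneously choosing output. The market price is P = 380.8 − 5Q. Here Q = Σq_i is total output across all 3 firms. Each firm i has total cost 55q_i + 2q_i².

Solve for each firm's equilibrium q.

13.575

A representative firm's profit is π_i = q_i(380.8 − 5Q) − 55q_i − 2q_i², with Q = q_i + Σ_{j≠i} q_j.
First-order condition: 325.8 − 14q_i − 5Σ_{j≠i} q_j = 0.
In a symmetric equilibrium every firm chooses the same q, so Σ_{j≠i} q_j = 2q. The condition becomes 325.8 − 24q = 0, giving q = 325.8/24 = 13.575.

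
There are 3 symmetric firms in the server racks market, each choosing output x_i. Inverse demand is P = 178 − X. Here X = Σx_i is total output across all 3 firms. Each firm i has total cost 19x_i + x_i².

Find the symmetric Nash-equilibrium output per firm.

26.5

A representative firm's profit is π_i = x_i(178 − X) − 19x_i − x_i², with X = x_i + Σ_{j≠i} x_j.
First-order condition: 159 − 4x_i − Σ_{j≠i} x_j = 0.
In a symmetric equilibrium every firm chooses the same x, so Σ_{j≠i} x_j = 2x. The condition becomes 159 − 6x = 0, giving x = 159/6 = 26.5.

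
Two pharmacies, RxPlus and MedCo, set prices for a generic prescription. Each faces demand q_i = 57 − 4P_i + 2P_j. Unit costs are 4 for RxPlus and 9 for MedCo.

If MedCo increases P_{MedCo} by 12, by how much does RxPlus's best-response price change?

RxPlus's profit: π = (P_{RxPlus} − 4)(57 − 4P_{RxPlus} + 2P_{MedCo}).
∂π/∂P_{RxPlus} = 73 − 8P_{RxPlus} + 2P_{MedCo} = 0 ⇒ P_{RxPlus} = 9.125 + 0.25P_{MedCo}.
The reaction-function slope is 0.25, so a 12-unit rise in P_{MedCo} moves P_{RxPlus} by 0.25 × 12 = 3. RxPlus's best response rises — the actions are strategic complements.

3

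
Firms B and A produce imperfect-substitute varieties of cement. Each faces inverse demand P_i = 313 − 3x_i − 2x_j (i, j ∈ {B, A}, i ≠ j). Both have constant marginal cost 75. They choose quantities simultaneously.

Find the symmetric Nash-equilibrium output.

29.75

Firm B's profit: π = x_B(313 − 3x_B − 2x_A) − 75x_B.
∂π/∂x_B = 238 − 6x_B − 2x_A = 0 ⇒ x_B = 119/3 − (1/3)x_A.
By symmetry x_A = x_B; substituting into the reaction function, (4/3)x_B = 119/3 and x_B = 29.75.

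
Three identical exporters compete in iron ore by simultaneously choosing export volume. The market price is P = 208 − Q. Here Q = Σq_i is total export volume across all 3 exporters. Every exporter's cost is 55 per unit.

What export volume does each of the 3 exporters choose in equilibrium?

38.25

A representative exporter's profit is π_i = q_i(208 − Q) − 55q_i, with Q = q_i + Σ_{j≠i} q_j.
First-order condition: 153 − 2q_i − Σ_{j≠i} q_j = 0.
With identical exporters, set every q_j = q: then 153 − 2q − 2q = 0, i.e. q = 153/4 = 38.25.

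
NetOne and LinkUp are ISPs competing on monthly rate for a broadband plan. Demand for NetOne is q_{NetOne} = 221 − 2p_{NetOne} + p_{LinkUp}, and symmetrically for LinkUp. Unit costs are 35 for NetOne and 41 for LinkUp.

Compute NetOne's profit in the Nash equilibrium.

NetOne's profit: π = (p_{NetOne} − 35)(221 − 2p_{NetOne} + p_{LinkUp}).
∂π/∂p_{NetOne} = 291 − 4p_{NetOne} + p_{LinkUp} = 0 ⇒ p_{NetOne} = 72.75 + 0.25p_{LinkUp}.
Similarly p_{LinkUp} = 75.75 + 0.25p_{NetOne}.
Solving the two reaction functions simultaneously: (1 − (0.25)(0.25))p_{NetOne} = 72.75 + 0.25·75.75, so 0.9375p_{NetOne} = 91.6875 and p_{NetOne} = 97.8.
Then p_{LinkUp} = 75.75 + 0.25·97.8 = 100.2.
q_{NetOne} = 221 − 2·97.8 + 100.2 = 125.6.
Profit = (97.8 − 35)·125.6 = 7887.68.

7887.68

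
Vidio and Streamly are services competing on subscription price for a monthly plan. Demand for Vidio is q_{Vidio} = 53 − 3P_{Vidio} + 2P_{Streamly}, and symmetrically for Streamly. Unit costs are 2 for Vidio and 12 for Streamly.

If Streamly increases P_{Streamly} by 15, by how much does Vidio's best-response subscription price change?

Vidio's profit: π = (P_{Vidio} − 2)(53 − 3P_{Vidio} + 2P_{Streamly}).
∂π/∂P_{Vidio} = 59 − 6P_{Vidio} + 2P_{Streamly} = 0 ⇒ P_{Vidio} = 59/6 + (1/3)P_{Streamly}.
The reaction-function slope is 1/3, so a 15-unit rise in P_{Streamly} moves P_{Vidio} by 1/3 × 15 = 5. Vidio's best response rises — the actions are strategic complements.

5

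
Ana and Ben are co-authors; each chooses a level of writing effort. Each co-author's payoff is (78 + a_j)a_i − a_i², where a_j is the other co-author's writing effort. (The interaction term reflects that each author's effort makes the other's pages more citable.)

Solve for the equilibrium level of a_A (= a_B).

Ana's payoff is (78 + a_B)a_A − a_A².
∂π/∂a_A = 78 + a_B − 2a_A = 0, so a_A = 39 + 0.5a_B.
The game is symmetric, so in equilibrium a_B = a_A: the reaction function gives 0.5a_A = 39, hence a_A = 78.

78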